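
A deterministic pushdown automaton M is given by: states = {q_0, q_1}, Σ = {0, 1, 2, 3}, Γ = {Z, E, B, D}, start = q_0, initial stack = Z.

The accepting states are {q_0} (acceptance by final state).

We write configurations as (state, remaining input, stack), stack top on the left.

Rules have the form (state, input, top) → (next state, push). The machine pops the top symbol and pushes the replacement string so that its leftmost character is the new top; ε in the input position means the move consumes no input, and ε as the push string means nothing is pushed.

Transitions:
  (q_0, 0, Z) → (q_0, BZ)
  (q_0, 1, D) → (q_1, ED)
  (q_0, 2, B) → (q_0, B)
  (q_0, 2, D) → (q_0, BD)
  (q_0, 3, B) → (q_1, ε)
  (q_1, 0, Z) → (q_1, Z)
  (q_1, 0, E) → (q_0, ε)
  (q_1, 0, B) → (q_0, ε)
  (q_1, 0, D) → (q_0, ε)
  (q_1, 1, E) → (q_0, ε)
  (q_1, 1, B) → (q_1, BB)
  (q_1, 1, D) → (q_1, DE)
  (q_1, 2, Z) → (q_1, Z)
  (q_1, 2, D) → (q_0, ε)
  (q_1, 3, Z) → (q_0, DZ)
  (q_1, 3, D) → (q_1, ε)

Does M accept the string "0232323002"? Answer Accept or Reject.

(q_0, 0232323002, Z) ⊢ (q_0, 232323002, BZ) ⊢ (q_0, 32323002, BZ) ⊢ (q_1, 2323002, Z) ⊢ (q_1, 323002, Z) ⊢ (q_0, 23002, DZ) ⊢ (q_0, 3002, BDZ) ⊢ (q_1, 002, DZ) ⊢ (q_0, 02, Z) ⊢ (q_0, 2, BZ) ⊢ (q_0, ε, BZ)
All input consumed; state q_0 ∈ F.

Accept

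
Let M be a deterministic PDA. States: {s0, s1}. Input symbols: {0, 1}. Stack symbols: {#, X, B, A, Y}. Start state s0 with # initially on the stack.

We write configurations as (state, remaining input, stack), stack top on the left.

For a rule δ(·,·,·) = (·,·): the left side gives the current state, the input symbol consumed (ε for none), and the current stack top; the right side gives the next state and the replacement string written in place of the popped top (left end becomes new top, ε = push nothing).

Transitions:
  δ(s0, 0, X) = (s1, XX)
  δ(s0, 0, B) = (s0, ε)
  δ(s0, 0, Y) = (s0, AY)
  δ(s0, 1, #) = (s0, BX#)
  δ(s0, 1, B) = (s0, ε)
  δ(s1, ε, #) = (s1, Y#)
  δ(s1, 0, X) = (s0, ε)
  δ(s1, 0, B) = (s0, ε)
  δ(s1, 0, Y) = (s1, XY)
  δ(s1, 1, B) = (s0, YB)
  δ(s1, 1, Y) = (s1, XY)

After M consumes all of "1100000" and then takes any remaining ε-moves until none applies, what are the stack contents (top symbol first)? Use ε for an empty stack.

XX#

(s0, 1100000, #)
  read 1, top #: go to s0, push BX# → (s0, 100000, BX#)
  read 1, top B: go to s0, push ε → (s0, 00000, X#)
  read 0, top X: go to s1, push XX → (s1, 0000, XX#)
  read 0, top X: go to s0, push ε → (s0, 000, X#)
  read 0, top X: go to s1, push XX → (s1, 00, XX#)
  read 0, top X: go to s0, push ε → (s0, 0, X#)
  read 0, top X: go to s1, push XX → (s1, ε, XX#)
All input consumed in state s1 with stack XX#.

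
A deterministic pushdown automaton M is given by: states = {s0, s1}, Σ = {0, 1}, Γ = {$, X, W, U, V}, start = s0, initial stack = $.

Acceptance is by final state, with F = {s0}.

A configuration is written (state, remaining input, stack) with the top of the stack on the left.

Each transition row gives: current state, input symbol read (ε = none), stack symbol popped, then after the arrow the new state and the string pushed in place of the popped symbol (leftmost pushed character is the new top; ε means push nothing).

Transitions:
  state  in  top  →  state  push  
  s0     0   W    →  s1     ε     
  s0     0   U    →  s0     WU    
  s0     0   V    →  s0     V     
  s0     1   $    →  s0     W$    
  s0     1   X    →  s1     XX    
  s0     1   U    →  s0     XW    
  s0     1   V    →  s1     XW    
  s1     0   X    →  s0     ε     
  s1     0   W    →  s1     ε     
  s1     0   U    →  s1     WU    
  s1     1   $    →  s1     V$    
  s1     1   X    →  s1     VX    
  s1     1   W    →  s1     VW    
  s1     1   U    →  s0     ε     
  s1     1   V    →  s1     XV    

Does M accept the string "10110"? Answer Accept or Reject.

Accept

(s0, 10110, $) ⊢ (s0, 0110, W$) ⊢ (s1, 110, $) ⊢ (s1, 10, V$) ⊢ (s1, 0, XV$) ⊢ (s0, ε, V$)
All input consumed; state s0 ∈ F.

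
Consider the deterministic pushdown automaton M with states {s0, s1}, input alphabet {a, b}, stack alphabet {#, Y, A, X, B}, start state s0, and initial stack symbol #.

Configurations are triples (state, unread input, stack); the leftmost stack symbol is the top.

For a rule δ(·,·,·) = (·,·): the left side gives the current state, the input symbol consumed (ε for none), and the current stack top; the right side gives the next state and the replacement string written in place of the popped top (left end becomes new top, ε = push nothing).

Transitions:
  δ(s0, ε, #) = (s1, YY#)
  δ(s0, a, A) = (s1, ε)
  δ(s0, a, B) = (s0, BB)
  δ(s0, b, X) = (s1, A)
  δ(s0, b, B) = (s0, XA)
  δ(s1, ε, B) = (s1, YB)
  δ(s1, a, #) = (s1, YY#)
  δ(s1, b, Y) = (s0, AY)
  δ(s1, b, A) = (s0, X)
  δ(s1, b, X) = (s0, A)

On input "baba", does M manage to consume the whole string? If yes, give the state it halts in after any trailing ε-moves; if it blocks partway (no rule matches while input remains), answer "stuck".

(s0, baba, #)
  ε-move, top #: go to s1, push YY# → (s1, baba, YY#)
  read b, top Y: go to s0, push AY → (s0, aba, AYY#)
  read a, top A: go to s1, push ε → (s1, ba, YY#)
  read b, top Y: go to s0, push AY → (s0, a, AYY#)
  read a, top A: go to s1, push ε → (s1, ε, YY#)
All input consumed; M is in state s1.

s1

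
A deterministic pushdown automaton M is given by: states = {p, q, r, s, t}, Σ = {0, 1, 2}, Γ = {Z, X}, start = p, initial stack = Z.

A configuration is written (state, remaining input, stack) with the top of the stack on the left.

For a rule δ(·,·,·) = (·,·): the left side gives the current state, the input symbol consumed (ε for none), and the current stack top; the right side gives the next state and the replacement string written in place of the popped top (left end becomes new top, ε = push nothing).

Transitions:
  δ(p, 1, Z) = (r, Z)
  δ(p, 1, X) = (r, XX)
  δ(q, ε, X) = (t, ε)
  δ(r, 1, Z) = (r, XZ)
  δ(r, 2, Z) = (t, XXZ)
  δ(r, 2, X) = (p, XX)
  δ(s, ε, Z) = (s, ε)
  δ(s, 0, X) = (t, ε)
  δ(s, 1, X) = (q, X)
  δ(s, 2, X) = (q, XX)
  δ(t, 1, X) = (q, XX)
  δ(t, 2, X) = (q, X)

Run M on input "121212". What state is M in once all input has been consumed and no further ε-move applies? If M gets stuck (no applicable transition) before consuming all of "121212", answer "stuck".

(p, 121212, Z)
  read 1, top Z: go to r, push Z → (r, 21212, Z)
  read 2, top Z: go to t, push XXZ → (t, 1212, XXZ)
  read 1, top X: go to q, push XX → (q, 212, XXXZ)
  ε-move, top X: go to t, push ε → (t, 212, XXZ)
  read 2, top X: go to q, push X → (q, 12, XXZ)
  ε-move, top X: go to t, push ε → (t, 12, XZ)
  read 1, top X: go to q, push XX → (q, 2, XXZ)
  ε-move, top X: go to t, push ε → (t, 2, XZ)
  read 2, top X: go to q, push X → (q, ε, XZ)
  ε-move, top X: go to t, push ε → (t, ε, Z)
All input consumed; M is in state t.

t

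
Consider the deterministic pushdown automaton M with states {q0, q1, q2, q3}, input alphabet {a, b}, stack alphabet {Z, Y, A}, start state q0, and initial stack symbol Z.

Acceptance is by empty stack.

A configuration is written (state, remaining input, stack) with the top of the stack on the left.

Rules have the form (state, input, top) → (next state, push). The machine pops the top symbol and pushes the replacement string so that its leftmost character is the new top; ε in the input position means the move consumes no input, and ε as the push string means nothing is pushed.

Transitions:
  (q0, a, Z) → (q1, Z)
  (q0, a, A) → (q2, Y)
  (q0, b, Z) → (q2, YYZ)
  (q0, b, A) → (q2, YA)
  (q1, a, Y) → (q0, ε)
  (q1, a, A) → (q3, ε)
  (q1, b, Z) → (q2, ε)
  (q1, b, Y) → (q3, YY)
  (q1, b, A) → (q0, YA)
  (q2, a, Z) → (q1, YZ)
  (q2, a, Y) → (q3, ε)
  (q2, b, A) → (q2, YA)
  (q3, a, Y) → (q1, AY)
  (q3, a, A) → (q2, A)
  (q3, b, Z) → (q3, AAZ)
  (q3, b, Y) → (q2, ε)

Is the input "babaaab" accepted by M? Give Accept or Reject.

Accept

(q0, babaaab, Z) ⊢ (q2, abaaab, YYZ) ⊢ (q3, baaab, YZ) ⊢ (q2, aaab, Z) ⊢ (q1, aab, YZ) ⊢ (q0, ab, Z) ⊢ (q1, b, Z) ⊢ (q2, ε, ε)
All input consumed and the stack is empty.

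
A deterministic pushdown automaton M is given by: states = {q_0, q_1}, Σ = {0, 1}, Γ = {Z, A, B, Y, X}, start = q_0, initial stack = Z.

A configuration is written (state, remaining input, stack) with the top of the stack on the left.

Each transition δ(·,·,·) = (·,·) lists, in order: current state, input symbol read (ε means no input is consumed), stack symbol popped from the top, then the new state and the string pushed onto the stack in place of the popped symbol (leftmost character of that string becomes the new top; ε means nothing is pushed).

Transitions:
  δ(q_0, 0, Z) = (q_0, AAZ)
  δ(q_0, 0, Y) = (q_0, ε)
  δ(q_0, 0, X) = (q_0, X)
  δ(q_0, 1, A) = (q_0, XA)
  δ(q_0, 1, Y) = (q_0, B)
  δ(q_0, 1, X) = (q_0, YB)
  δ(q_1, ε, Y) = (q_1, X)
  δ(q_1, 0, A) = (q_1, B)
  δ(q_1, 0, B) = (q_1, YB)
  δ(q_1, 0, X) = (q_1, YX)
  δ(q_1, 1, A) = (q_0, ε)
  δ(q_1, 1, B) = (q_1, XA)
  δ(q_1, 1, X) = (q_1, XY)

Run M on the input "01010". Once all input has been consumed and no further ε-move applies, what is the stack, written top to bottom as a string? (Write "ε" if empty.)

BAAZ

(q_0, 01010, Z)
  read 0, top Z: go to q_0, push AAZ → (q_0, 1010, AAZ)
  read 1, top A: go to q_0, push XA → (q_0, 010, XAAZ)
  read 0, top X: go to q_0, push X → (q_0, 10, XAAZ)
  read 1, top X: go to q_0, push YB → (q_0, 0, YBAAZ)
  read 0, top Y: go to q_0, push ε → (q_0, ε, BAAZ)
All input consumed in state q_0 with stack BAAZ.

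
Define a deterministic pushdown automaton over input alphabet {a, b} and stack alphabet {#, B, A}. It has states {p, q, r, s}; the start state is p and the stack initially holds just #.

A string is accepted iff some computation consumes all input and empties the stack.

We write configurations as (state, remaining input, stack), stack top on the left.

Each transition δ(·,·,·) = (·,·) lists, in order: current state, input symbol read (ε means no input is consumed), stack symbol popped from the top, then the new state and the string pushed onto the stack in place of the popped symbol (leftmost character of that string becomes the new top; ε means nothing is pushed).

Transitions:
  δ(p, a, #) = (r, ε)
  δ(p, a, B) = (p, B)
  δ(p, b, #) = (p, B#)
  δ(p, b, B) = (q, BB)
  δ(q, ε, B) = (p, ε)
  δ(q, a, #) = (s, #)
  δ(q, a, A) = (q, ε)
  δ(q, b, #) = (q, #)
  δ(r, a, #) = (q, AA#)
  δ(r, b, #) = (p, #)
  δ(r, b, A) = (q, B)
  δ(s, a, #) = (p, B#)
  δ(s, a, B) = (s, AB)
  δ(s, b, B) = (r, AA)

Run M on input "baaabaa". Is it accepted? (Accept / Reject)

(p, baaabaa, #)
  read b, top #: go to p, push B# → (p, aaabaa, B#)
  read a, top B: go to p, push B → (p, aabaa, B#)
  read a, top B: go to p, push B → (p, abaa, B#)
  read a, top B: go to p, push B → (p, baa, B#)
  read b, top B: go to q, push BB → (q, aa, BB#)
  ε-move, top B: go to p, push ε → (p, aa, B#)
  read a, top B: go to p, push B → (p, a, B#)
  read a, top B: go to p, push B → (p, ε, B#)
All input consumed; stack is B#, not empty, and no further ε-move applies.

Reject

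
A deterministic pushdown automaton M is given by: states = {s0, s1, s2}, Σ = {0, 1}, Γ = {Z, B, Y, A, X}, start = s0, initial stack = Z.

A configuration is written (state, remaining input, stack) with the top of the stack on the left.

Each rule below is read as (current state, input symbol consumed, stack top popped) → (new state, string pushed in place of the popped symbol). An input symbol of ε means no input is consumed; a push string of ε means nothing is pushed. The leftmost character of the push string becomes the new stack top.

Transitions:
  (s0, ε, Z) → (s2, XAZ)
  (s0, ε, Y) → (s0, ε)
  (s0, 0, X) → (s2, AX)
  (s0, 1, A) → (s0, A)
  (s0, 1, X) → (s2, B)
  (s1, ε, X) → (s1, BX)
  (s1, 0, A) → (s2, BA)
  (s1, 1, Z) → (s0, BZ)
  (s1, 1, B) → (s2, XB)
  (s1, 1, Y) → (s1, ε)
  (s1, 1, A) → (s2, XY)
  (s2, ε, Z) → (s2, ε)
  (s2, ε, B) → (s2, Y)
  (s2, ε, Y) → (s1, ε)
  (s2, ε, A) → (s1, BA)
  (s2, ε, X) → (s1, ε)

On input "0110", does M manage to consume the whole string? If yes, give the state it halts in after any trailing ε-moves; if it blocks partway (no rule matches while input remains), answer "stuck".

(s0, 0110, Z)
  ε-move, top Z: go to s2, push XAZ → (s2, 0110, XAZ)
  ε-move, top X: go to s1, push ε → (s1, 0110, AZ)
  read 0, top A: go to s2, push BA → (s2, 110, BAZ)
  ε-move, top B: go to s2, push Y → (s2, 110, YAZ)
  ε-move, top Y: go to s1, push ε → (s1, 110, AZ)
  read 1, top A: go to s2, push XY → (s2, 10, XYZ)
  ε-move, top X: go to s1, push ε → (s1, 10, YZ)
  read 1, top Y: go to s1, push ε → (s1, 0, Z)
No transition for (s1, 0, top Z); M blocks with input 0 remaining.

stuck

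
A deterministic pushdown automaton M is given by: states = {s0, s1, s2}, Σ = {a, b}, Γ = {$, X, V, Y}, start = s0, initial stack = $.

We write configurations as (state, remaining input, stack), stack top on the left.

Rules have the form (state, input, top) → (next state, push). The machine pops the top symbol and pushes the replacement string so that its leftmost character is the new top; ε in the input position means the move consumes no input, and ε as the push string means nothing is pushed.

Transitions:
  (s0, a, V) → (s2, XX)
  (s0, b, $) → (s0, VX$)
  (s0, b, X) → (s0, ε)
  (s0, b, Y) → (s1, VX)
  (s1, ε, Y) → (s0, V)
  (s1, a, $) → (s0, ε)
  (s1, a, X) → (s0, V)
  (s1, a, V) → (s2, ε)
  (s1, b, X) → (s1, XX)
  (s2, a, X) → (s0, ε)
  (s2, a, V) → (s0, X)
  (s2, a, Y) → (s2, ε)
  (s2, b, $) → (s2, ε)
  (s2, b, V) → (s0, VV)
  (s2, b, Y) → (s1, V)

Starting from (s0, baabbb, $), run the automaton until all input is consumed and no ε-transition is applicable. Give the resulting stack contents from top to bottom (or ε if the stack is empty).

VX$

(s0, baabbb, $)
  read b, top $: go to s0, push VX$ → (s0, aabbb, VX$)
  read a, top V: go to s2, push XX → (s2, abbb, XXX$)
  read a, top X: go to s0, push ε → (s0, bbb, XX$)
  read b, top X: go to s0, push ε → (s0, bb, X$)
  read b, top X: go to s0, push ε → (s0, b, $)
  read b, top $: go to s0, push VX$ → (s0, ε, VX$)
All input consumed in state s0 with stack VX$.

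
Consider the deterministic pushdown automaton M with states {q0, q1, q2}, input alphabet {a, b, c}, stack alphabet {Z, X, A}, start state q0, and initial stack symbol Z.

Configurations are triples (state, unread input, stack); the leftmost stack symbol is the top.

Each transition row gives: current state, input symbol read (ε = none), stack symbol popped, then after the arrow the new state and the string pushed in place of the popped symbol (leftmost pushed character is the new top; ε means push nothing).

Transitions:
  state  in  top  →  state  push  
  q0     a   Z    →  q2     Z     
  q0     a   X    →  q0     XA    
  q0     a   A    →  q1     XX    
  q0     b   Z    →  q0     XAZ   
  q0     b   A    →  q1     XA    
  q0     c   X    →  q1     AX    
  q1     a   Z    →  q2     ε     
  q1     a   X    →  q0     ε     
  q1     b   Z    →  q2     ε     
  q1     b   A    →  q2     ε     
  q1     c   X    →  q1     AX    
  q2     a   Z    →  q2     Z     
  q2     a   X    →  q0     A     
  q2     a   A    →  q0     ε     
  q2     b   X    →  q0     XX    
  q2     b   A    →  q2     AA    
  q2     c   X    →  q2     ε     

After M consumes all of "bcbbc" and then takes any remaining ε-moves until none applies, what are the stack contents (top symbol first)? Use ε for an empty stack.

(q0, bcbbc, Z) ⊢ (q0, cbbc, XAZ) ⊢ (q1, bbc, AXAZ) ⊢ (q2, bc, XAZ) ⊢ (q0, c, XXAZ) ⊢ (q1, ε, AXXAZ)
All input consumed in state q1 with stack AXXAZ.

AXXAZ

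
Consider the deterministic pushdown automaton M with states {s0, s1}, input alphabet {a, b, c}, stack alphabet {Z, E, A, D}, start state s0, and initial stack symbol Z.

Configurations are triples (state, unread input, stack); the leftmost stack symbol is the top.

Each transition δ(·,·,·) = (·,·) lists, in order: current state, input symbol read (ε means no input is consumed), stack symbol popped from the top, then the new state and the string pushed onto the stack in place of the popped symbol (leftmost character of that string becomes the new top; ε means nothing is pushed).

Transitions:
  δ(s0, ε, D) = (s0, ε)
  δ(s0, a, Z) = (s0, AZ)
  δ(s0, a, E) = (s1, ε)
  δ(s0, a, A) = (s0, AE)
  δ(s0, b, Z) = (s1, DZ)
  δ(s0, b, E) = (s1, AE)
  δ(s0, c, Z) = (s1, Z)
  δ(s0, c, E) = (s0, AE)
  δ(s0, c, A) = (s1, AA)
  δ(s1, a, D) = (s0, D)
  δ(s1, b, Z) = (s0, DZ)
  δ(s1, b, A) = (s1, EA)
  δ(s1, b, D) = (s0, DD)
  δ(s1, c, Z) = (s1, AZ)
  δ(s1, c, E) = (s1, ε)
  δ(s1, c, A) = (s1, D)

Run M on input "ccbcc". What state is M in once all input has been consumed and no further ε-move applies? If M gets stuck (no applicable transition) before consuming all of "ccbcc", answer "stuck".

(s0, ccbcc, Z) ⊢ (s1, cbcc, Z) ⊢ (s1, bcc, AZ) ⊢ (s1, cc, EAZ) ⊢ (s1, c, AZ) ⊢ (s1, ε, DZ)
All input consumed; M is in state s1.

s1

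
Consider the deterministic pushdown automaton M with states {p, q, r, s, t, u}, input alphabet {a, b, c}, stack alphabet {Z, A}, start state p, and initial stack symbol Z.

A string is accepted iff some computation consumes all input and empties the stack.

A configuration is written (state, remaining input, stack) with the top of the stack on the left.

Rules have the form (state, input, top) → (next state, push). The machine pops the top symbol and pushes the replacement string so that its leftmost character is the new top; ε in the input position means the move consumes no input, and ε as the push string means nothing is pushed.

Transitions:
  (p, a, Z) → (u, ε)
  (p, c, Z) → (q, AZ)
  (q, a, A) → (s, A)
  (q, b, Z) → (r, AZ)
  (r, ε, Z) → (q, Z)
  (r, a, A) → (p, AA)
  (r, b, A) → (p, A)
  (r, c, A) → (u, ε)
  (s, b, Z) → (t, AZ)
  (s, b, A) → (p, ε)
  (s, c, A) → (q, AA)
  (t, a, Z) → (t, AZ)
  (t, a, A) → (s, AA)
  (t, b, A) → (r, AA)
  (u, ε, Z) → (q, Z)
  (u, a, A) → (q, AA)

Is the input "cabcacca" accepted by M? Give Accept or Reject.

Reject

(p, cabcacca, Z)
  read c, top Z: go to q, push AZ → (q, abcacca, AZ)
  read a, top A: go to s, push A → (s, bcacca, AZ)
  read b, top A: go to p, push ε → (p, cacca, Z)
  read c, top Z: go to q, push AZ → (q, acca, AZ)
  read a, top A: go to s, push A → (s, cca, AZ)
  read c, top A: go to q, push AA → (q, ca, AAZ)
No transition applies at (q, ca, AAZ); input not fully consumed.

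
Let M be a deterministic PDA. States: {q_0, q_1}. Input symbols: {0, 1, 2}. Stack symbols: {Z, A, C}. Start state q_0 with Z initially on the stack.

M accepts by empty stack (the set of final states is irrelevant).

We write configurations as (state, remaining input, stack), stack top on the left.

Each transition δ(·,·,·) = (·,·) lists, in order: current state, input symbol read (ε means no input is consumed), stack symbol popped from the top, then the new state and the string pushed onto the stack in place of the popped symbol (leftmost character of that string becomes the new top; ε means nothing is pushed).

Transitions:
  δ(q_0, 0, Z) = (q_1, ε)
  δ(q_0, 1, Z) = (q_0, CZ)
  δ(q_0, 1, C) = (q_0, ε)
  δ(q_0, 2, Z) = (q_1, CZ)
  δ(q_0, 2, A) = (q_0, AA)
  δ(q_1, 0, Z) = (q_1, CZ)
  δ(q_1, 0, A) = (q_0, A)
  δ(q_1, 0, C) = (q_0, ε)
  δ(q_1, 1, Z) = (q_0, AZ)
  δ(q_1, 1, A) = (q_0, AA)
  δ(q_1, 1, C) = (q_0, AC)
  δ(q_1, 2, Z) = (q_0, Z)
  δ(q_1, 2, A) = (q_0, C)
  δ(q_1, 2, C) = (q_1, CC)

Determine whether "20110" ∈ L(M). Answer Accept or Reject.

(q_0, 20110, Z)
  read 2, top Z: go to q_1, push CZ → (q_1, 0110, CZ)
  read 0, top C: go to q_0, push ε → (q_0, 110, Z)
  read 1, top Z: go to q_0, push CZ → (q_0, 10, CZ)
  read 1, top C: go to q_0, push ε → (q_0, 0, Z)
  read 0, top Z: go to q_1, push ε → (q_1, ε, ε)
All input consumed and the stack is empty.

Accept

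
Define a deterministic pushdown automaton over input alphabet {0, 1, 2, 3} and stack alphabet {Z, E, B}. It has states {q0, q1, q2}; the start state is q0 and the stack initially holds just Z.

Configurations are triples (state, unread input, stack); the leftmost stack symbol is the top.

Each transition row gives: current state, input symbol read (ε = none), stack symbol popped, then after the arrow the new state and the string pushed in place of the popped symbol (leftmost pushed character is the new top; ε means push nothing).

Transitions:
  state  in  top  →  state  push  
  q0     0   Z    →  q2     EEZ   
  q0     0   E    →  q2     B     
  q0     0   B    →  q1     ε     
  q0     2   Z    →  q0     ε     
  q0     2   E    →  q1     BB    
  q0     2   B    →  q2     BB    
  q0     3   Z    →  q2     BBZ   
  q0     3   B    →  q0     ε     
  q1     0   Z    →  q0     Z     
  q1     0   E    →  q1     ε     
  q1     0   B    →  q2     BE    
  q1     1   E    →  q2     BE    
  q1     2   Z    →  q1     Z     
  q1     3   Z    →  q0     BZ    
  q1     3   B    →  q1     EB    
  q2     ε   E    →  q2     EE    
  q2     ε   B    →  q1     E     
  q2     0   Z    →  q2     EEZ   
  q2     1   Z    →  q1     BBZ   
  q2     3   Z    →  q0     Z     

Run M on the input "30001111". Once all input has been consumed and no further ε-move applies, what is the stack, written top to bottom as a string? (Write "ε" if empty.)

EEEEEZ

(q0, 30001111, Z) ⊢ (q2, 0001111, BBZ) ⊢ (q1, 0001111, EBZ) ⊢ (q1, 001111, BZ) ⊢ (q2, 01111, BEZ) ⊢ (q1, 01111, EEZ) ⊢ (q1, 1111, EZ) ⊢ (q2, 111, BEZ) ⊢ (q1, 111, EEZ) ⊢ (q2, 11, BEEZ) ⊢ (q1, 11, EEEZ) ⊢ (q2, 1, BEEEZ) ⊢ (q1, 1, EEEEZ) ⊢ (q2, ε, BEEEEZ) ⊢ (q1, ε, EEEEEZ)
All input consumed in state q1 with stack EEEEEZ.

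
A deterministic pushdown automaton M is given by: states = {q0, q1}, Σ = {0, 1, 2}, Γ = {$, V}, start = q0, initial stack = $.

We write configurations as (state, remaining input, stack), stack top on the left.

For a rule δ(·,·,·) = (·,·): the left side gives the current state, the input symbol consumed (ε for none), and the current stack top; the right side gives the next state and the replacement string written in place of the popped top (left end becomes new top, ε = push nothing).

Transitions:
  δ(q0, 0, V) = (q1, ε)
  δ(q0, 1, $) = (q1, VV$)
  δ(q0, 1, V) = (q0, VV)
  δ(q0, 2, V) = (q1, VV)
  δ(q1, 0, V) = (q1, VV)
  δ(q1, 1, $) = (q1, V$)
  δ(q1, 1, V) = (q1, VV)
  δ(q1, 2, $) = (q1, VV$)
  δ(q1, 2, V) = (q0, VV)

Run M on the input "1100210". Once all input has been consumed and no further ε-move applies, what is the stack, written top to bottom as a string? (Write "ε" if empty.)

(q0, 1100210, $)
  read 1, top $: go to q1, push VV$ → (q1, 100210, VV$)
  read 1, top V: go to q1, push VV → (q1, 00210, VVV$)
  read 0, top V: go to q1, push VV → (q1, 0210, VVVV$)
  read 0, top V: go to q1, push VV → (q1, 210, VVVVV$)
  read 2, top V: go to q0, push VV → (q0, 10, VVVVVV$)
  read 1, top V: go to q0, push VV → (q0, 0, VVVVVVV$)
  read 0, top V: go to q1, push ε → (q1, ε, VVVVVV$)
All input consumed in state q1 with stack VVVVVV$.

VVVVVV$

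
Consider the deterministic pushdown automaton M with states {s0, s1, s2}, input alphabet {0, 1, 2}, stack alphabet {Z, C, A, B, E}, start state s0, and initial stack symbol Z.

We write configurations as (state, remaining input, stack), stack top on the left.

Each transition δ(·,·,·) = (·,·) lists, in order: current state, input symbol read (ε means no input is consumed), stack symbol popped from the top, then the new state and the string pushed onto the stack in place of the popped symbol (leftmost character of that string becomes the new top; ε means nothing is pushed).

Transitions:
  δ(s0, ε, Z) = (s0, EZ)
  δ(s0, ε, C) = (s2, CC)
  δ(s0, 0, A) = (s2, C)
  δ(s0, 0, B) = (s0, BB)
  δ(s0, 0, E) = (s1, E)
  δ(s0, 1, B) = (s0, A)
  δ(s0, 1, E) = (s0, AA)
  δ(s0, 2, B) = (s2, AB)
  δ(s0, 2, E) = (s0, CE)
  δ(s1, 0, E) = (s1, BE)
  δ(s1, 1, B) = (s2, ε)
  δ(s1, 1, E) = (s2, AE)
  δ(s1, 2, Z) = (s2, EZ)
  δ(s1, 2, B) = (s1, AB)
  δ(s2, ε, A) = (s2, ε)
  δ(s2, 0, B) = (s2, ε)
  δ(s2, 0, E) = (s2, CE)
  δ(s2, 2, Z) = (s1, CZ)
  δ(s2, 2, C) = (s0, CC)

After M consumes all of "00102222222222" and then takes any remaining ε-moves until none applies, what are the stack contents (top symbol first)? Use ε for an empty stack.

(s0, 00102222222222, Z)
  ε-move, top Z: go to s0, push EZ → (s0, 00102222222222, EZ)
  read 0, top E: go to s1, push E → (s1, 0102222222222, EZ)
  read 0, top E: go to s1, push BE → (s1, 102222222222, BEZ)
  read 1, top B: go to s2, push ε → (s2, 02222222222, EZ)
  read 0, top E: go to s2, push CE → (s2, 2222222222, CEZ)
  read 2, top C: go to s0, push CC → (s0, 222222222, CCEZ)
  ε-move, top C: go to s2, push CC → (s2, 222222222, CCCEZ)
  read 2, top C: go to s0, push CC → (s0, 22222222, CCCCEZ)
  ε-move, top C: go to s2, push CC → (s2, 22222222, CCCCCEZ)
  read 2, top C: go to s0, push CC → (s0, 2222222, CCCCCCEZ)
  ε-move, top C: go to s2, push CC → (s2, 2222222, CCCCCCCEZ)
  read 2, top C: go to s0, push CC → (s0, 222222, CCCCCCCCEZ)
  ε-move, top C: go to s2, push CC → (s2, 222222, CCCCCCCCCEZ)
  read 2, top C: go to s0, push CC → (s0, 22222, CCCCCCCCCCEZ)
  ε-move, top C: go to s2, push CC → (s2, 22222, CCCCCCCCCCCEZ)
  read 2, top C: go to s0, push CC → (s0, 2222, CCCCCCCCCCCCEZ)
  ε-move, top C: go to s2, push CC → (s2, 2222, CCCCCCCCCCCCCEZ)
  read 2, top C: go to s0, push CC → (s0, 222, CCCCCCCCCCCCCCEZ)
  ε-move, top C: go to s2, push CC → (s2, 222, CCCCCCCCCCCCCCCEZ)
  read 2, top C: go to s0, push CC → (s0, 22, CCCCCCCCCCCCCCCCEZ)
  ε-move, top C: go to s2, push CC → (s2, 22, CCCCCCCCCCCCCCCCCEZ)
  read 2, top C: go to s0, push CC → (s0, 2, CCCCCCCCCCCCCCCCCCEZ)
  ε-move, top C: go to s2, push CC → (s2, 2, CCCCCCCCCCCCCCCCCCCEZ)
  read 2, top C: go to s0, push CC → (s0, ε, CCCCCCCCCCCCCCCCCCCCEZ)
  ε-move, top C: go to s2, push CC → (s2, ε, CCCCCCCCCCCCCCCCCCCCCEZ)
All input consumed in state s2 with stack CCCCCCCCCCCCCCCCCCCCCEZ.

CCCCCCCCCCCCCCCCCCCCCEZ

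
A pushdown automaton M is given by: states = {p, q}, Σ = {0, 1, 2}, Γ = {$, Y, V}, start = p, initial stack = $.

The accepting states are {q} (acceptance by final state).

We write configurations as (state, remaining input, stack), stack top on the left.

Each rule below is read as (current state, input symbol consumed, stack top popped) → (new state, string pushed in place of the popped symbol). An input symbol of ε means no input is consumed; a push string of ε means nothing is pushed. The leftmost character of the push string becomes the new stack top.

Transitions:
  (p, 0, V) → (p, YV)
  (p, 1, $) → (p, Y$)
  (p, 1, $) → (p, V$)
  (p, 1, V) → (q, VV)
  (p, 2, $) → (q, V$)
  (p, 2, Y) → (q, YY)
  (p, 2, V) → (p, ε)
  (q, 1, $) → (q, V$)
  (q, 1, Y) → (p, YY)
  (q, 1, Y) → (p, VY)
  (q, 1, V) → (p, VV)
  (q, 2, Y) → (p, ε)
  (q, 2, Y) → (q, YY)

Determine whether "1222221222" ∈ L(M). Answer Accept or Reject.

One accepting computation: (p, 1222221222, $) ⊢ (p, 222221222, Y$) ⊢ (q, 22221222, YY$) ⊢ (p, 2221222, Y$) ⊢ (q, 221222, YY$) ⊢ (p, 21222, Y$) ⊢ (q, 1222, YY$) ⊢ (p, 222, YYY$) ⊢ (q, 22, YYYY$) ⊢ (p, 2, YYY$) ⊢ (q, ε, YYYY$)
All input consumed and state q ∈ F.

Accept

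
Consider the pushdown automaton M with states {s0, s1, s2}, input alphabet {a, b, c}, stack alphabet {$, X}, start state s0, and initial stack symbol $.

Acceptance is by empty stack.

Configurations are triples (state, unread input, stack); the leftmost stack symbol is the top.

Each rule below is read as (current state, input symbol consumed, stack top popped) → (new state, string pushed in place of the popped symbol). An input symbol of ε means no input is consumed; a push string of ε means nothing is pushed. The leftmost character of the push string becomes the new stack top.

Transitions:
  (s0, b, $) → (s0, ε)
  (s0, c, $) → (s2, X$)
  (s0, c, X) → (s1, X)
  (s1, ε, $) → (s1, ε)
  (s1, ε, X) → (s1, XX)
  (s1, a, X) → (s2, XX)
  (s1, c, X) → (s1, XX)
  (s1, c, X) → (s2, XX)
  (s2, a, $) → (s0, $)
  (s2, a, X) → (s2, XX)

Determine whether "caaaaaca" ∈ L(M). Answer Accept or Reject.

No computation consumes all input and empties the stack.

Reject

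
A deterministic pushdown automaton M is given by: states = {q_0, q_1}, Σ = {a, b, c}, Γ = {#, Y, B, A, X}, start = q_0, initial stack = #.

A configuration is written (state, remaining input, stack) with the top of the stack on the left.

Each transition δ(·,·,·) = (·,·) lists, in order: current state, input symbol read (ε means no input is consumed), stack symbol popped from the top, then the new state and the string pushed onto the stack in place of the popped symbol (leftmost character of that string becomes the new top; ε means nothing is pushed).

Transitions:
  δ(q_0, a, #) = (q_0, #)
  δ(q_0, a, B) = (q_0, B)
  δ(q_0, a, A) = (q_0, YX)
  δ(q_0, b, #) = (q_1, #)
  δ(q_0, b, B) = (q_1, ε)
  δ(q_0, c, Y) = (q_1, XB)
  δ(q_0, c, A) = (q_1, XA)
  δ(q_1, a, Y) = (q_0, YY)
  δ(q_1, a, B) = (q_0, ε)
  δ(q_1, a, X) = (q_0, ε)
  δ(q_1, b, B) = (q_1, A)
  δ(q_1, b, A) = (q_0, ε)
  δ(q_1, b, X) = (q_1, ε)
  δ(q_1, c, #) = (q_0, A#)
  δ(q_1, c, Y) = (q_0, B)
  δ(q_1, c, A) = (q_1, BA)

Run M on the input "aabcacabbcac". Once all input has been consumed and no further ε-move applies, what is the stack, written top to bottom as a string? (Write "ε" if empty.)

(q_0, aabcacabbcac, #)
  read a, top #: go to q_0, push # → (q_0, abcacabbcac, #)
  read a, top #: go to q_0, push # → (q_0, bcacabbcac, #)
  read b, top #: go to q_1, push # → (q_1, cacabbcac, #)
  read c, top #: go to q_0, push A# → (q_0, acabbcac, A#)
  read a, top A: go to q_0, push YX → (q_0, cabbcac, YX#)
  read c, top Y: go to q_1, push XB → (q_1, abbcac, XBX#)
  read a, top X: go to q_0, push ε → (q_0, bbcac, BX#)
  read b, top B: go to q_1, push ε → (q_1, bcac, X#)
  read b, top X: go to q_1, push ε → (q_1, cac, #)
  read c, top #: go to q_0, push A# → (q_0, ac, A#)
  read a, top A: go to q_0, push YX → (q_0, c, YX#)
  read c, top Y: go to q_1, push XB → (q_1, ε, XBX#)
All input consumed in state q_1 with stack XBX#.

XBX#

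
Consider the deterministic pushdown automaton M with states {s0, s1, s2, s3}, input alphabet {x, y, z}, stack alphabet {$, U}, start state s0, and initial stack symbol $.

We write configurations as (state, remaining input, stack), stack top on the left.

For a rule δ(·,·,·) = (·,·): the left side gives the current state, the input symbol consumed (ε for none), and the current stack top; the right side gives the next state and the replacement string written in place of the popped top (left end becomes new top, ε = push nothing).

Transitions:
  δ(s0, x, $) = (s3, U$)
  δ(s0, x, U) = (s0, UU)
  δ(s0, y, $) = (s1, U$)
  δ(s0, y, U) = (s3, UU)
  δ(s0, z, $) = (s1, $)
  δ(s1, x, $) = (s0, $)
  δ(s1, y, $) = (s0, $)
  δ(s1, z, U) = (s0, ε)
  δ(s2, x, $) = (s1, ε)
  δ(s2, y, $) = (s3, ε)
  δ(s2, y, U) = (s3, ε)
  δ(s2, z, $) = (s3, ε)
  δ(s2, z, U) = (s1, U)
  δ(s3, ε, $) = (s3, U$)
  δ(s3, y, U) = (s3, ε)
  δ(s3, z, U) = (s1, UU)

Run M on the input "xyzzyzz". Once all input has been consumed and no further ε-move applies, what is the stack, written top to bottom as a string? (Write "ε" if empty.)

UU$

(s0, xyzzyzz, $)
  read x, top $: go to s3, push U$ → (s3, yzzyzz, U$)
  read y, top U: go to s3, push ε → (s3, zzyzz, $)
  ε-move, top $: go to s3, push U$ → (s3, zzyzz, U$)
  read z, top U: go to s1, push UU → (s1, zyzz, UU$)
  read z, top U: go to s0, push ε → (s0, yzz, U$)
  read y, top U: go to s3, push UU → (s3, zz, UU$)
  read z, top U: go to s1, push UU → (s1, z, UUU$)
  read z, top U: go to s0, push ε → (s0, ε, UU$)
All input consumed in state s0 with stack UU$.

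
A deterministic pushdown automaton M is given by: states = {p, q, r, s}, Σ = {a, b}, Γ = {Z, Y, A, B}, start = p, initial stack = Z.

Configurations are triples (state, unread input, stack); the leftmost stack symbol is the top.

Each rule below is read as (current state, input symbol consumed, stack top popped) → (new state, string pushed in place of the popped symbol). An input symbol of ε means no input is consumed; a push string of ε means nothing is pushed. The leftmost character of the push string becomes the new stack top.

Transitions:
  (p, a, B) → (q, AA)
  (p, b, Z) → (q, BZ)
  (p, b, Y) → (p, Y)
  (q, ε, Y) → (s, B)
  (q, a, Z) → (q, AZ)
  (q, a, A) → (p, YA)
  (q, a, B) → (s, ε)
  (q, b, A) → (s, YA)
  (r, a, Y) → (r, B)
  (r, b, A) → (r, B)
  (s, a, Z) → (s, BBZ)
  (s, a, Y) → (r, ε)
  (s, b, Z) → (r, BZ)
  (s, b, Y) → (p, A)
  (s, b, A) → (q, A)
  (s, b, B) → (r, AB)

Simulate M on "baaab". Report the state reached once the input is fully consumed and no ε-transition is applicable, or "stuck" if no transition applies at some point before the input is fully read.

(p, baaab, Z)
  read b, top Z: go to q, push BZ → (q, aaab, BZ)
  read a, top B: go to s, push ε → (s, aab, Z)
  read a, top Z: go to s, push BBZ → (s, ab, BBZ)
No transition for (s, a, top B); M blocks with input ab remaining.

stuck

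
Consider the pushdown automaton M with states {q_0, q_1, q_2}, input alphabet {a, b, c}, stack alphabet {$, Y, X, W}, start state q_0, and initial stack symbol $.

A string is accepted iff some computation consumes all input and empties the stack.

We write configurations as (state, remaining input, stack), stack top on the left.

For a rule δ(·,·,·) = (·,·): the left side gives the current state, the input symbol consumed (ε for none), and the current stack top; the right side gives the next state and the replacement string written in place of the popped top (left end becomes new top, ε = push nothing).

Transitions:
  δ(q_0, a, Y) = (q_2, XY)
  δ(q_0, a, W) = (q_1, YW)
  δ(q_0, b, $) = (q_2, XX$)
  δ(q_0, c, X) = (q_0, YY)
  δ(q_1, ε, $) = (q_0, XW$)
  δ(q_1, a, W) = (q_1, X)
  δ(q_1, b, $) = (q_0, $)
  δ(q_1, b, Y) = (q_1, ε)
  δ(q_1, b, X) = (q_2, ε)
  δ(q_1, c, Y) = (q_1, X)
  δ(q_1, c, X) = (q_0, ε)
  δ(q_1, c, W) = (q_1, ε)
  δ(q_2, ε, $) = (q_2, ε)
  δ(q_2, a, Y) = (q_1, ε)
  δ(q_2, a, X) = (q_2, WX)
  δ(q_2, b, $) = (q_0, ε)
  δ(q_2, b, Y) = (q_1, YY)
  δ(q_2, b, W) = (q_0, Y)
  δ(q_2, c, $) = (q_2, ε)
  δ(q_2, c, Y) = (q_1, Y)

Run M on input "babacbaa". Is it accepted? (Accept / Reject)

No computation consumes all input and empties the stack.

Reject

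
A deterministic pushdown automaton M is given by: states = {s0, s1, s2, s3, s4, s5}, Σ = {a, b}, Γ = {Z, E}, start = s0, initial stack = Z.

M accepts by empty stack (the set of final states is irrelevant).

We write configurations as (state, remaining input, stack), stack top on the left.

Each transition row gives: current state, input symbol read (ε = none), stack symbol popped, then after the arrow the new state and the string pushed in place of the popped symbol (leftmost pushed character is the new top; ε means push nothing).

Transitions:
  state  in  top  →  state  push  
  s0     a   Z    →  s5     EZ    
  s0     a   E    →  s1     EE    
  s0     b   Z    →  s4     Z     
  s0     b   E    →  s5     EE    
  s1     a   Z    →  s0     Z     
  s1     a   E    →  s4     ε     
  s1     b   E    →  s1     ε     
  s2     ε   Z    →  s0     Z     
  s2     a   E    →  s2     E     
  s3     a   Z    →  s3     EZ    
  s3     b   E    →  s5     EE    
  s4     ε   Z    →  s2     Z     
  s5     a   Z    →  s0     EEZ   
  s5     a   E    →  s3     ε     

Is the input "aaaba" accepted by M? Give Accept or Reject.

Reject

(s0, aaaba, Z)
  read a, top Z: go to s5, push EZ → (s5, aaba, EZ)
  read a, top E: go to s3, push ε → (s3, aba, Z)
  read a, top Z: go to s3, push EZ → (s3, ba, EZ)
  read b, top E: go to s5, push EE → (s5, a, EEZ)
  read a, top E: go to s3, push ε → (s3, ε, EZ)
All input consumed; stack is EZ, not empty, and no further ε-move applies.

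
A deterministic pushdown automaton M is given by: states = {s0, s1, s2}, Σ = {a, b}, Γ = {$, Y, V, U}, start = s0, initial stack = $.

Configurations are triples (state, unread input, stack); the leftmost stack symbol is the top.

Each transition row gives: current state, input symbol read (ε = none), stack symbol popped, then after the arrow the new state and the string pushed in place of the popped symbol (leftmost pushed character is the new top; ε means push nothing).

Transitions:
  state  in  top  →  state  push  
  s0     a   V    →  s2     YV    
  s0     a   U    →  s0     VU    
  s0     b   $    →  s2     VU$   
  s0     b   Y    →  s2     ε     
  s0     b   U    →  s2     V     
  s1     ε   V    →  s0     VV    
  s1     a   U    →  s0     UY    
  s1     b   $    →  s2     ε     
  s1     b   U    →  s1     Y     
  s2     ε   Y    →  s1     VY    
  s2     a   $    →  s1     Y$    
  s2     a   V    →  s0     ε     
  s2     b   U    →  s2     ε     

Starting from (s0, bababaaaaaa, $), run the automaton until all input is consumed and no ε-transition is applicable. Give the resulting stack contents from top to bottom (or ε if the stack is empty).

VVYVVYVVYVVYVU$

(s0, bababaaaaaa, $)
  read b, top $: go to s2, push VU$ → (s2, ababaaaaaa, VU$)
  read a, top V: go to s0, push ε → (s0, babaaaaaa, U$)
  read b, top U: go to s2, push V → (s2, abaaaaaa, V$)
  read a, top V: go to s0, push ε → (s0, baaaaaa, $)
  read b, top $: go to s2, push VU$ → (s2, aaaaaa, VU$)
  read a, top V: go to s0, push ε → (s0, aaaaa, U$)
  read a, top U: go to s0, push VU → (s0, aaaa, VU$)
  read a, top V: go to s2, push YV → (s2, aaa, YVU$)
  ε-move, top Y: go to s1, push VY → (s1, aaa, VYVU$)
  ε-move, top V: go to s0, push VV → (s0, aaa, VVYVU$)
  read a, top V: go to s2, push YV → (s2, aa, YVVYVU$)
  ε-move, top Y: go to s1, push VY → (s1, aa, VYVVYVU$)
  ε-move, top V: go to s0, push VV → (s0, aa, VVYVVYVU$)
  read a, top V: go to s2, push YV → (s2, a, YVVYVVYVU$)
  ε-move, top Y: go to s1, push VY → (s1, a, VYVVYVVYVU$)
  ε-move, top V: go to s0, push VV → (s0, a, VVYVVYVVYVU$)
  read a, top V: go to s2, push YV → (s2, ε, YVVYVVYVVYVU$)
  ε-move, top Y: go to s1, push VY → (s1, ε, VYVVYVVYVVYVU$)
  ε-move, top V: go to s0, push VV → (s0, ε, VVYVVYVVYVVYVU$)
All input consumed in state s0 with stack VVYVVYVVYVVYVU$.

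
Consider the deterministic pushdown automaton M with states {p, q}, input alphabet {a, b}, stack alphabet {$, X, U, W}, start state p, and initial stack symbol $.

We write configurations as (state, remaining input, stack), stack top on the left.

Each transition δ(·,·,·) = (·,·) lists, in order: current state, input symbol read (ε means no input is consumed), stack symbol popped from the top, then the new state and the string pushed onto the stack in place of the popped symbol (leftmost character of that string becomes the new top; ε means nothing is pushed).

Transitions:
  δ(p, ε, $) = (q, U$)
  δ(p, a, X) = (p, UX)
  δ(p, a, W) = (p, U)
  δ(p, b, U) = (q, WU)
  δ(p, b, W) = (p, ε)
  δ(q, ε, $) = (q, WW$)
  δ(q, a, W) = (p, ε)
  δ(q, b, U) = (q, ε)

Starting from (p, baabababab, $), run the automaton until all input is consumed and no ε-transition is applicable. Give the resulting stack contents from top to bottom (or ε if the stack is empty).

(p, baabababab, $) ⊢ (q, baabababab, U$) ⊢ (q, aabababab, $) ⊢ (q, aabababab, WW$) ⊢ (p, abababab, W$) ⊢ (p, bababab, U$) ⊢ (q, ababab, WU$) ⊢ (p, babab, U$) ⊢ (q, abab, WU$) ⊢ (p, bab, U$) ⊢ (q, ab, WU$) ⊢ (p, b, U$) ⊢ (q, ε, WU$)
All input consumed in state q with stack WU$.

WU$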